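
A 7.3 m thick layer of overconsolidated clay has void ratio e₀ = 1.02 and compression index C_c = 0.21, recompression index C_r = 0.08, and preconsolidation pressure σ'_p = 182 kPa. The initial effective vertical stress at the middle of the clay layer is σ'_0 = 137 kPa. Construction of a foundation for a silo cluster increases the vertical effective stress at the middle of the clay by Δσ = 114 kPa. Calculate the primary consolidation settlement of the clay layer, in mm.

Final effective stress: σ'_f = 137 + 114 = 251 kPa.
σ'_f = 251 > σ'_p = 182 kPa, so the stress path crosses the preconsolidation pressure — recompression up to σ'_p, then virgin compression beyond:
S_c = H/(1+e₀)·[C_r·log₁₀(σ'_p/σ'_0) + C_c·log₁₀(σ'_f/σ'_p)]
    = 7.3/2.02 × [0.08×log₁₀(182/137) + 0.21×log₁₀(251/182)]
    = 3.6139 × [0.0098681 + 0.029316] = 0.1416 m

S_c ≈ 142 mm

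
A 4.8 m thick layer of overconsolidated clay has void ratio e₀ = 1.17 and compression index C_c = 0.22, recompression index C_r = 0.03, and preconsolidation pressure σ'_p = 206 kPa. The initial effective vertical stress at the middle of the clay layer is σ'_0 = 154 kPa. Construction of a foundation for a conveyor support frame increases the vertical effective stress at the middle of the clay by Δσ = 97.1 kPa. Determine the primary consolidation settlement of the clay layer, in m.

Final effective stress: σ'_f = 154 + 97.1 = 251.1 kPa.
σ'_f = 251.1 > σ'_p = 206 kPa, so the stress path crosses the preconsolidation pressure — recompression up to σ'_p, then virgin compression beyond:
S_c = H/(1+e₀)·[C_r·log₁₀(σ'_p/σ'_0) + C_c·log₁₀(σ'_f/σ'_p)]
    = 4.8/2.17 × [0.03×log₁₀(206/154) + 0.22×log₁₀(251.1/206)]
    = 2.212 × [0.0037904 + 0.018915] = 0.05022 m

S_c ≈ 0.0502 m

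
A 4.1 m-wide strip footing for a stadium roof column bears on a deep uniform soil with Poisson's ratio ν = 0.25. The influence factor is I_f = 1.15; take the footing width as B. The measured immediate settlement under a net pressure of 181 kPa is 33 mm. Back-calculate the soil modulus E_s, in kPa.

E_s ≈ 24200 kPa

S_e = q·B·(1−ν²)/E_s · I_f  ⇒  E_s = q·B·(1−ν²)·I_f / S_e.
E_s = 181 × 4.1 × 0.9375 × 1.15 / 0.033 = 24240 kPa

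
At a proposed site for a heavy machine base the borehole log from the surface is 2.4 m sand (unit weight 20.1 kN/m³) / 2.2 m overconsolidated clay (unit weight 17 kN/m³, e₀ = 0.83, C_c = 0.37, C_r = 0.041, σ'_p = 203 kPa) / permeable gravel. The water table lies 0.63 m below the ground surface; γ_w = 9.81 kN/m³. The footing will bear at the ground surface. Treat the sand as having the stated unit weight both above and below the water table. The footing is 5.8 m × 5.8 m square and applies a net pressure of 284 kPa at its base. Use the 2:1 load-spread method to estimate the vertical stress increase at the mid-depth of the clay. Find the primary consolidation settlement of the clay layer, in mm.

Mid-depth of clay below the ground surface: z = 2.4 + 2.2/2 = 3.5 m.
Total vertical stress at mid-clay: σ_v = 20.1×2.4 + 17×1.1 = 66.94 kPa.
Pore pressure: u = 9.81×(3.5 − 0.63) = 28.155 kPa.
Initial effective stress: σ'_0 = σ_v − u = 66.94 − 28.155 = 38.785 kPa.
Stress increase at mid-clay by the 2:1 spreading method:
Δσ = qBL/((B+z)(L+z)) = 284×5.8×5.8/((5.8+3.5)(5.8+3.5)) = 110.46 kPa
Final effective stress: σ'_f = 38.785 + 110.46 = 149.25 kPa.
σ'_f = 149.25 ≤ σ'_p = 203 kPa, so the clay remains overconsolidated and only the recompression index applies:
S_c = C_r·H/(1+e₀)·log₁₀(σ'_f/σ'_0) = 0.041×2.2/1.83×log₁₀(149.25/38.785)
    = 0.04929 × 0.58525 = 0.02885 m

S_c ≈ 28.8 mm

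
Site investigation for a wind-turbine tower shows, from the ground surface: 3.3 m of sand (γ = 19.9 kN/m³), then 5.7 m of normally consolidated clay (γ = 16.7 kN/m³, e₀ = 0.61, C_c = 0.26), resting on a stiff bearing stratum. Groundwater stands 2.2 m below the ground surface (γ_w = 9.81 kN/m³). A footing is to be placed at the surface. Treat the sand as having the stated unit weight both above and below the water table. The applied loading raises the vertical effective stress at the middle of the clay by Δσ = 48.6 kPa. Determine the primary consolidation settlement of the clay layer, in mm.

Mid-depth of clay below the ground surface: z = 3.3 + 5.7/2 = 6.15 m.
Total vertical stress at mid-clay: σ_v = 19.9×3.3 + 16.7×2.85 = 113.26 kPa.
Pore pressure: u = 9.81×(6.15 − 2.2) = 38.75 kPa.
Initial effective stress: σ'_0 = σ_v − u = 113.26 − 38.75 = 74.51 kPa.
Final effective stress: σ'_f = σ'_0 + Δσ = 74.51 + 48.6 = 123.11 kPa.
Normally consolidated clay, so the full stress increment lies on the virgin compression line:
S_c = C_c·H/(1+e₀)·log₁₀(σ'_f/σ'_0) = 0.26×5.7/(1+0.61)×log₁₀(123.11/74.51)
    = 0.9205 × 0.21808 = 0.2007 m

S_c ≈ 201 mm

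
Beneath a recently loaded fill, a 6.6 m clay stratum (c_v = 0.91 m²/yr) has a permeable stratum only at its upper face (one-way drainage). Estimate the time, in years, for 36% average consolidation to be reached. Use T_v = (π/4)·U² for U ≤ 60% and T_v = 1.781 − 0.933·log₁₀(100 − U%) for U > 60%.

Drainage path length: H_d = H = 6.6 m (single drainage).
U ≤ 60%: T_v = (π/4)·U² = (π/4)×0.36² = 0.10179.
t = T_v·H_d²/c_v = 0.10179×6.6²/0.91 = 4.872 years.

t ≈ 4.87 years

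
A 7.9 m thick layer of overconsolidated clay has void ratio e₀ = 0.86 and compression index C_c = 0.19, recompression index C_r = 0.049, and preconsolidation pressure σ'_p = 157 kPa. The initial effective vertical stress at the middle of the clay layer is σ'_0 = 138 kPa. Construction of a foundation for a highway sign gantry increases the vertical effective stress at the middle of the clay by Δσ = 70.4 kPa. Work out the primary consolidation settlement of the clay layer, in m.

Final effective stress: σ'_f = 138 + 70.4 = 208.4 kPa.
σ'_f = 208.4 > σ'_p = 157 kPa, so the stress path crosses the preconsolidation pressure — recompression up to σ'_p, then virgin compression beyond:
S_c = H/(1+e₀)·[C_r·log₁₀(σ'_p/σ'_0) + C_c·log₁₀(σ'_f/σ'_p)]
    = 7.9/1.86 × [0.049×log₁₀(157/138) + 0.19×log₁₀(208.4/157)]
    = 4.2473 × [0.002745 + 0.02337] = 0.1109 m

S_c ≈ 0.111 m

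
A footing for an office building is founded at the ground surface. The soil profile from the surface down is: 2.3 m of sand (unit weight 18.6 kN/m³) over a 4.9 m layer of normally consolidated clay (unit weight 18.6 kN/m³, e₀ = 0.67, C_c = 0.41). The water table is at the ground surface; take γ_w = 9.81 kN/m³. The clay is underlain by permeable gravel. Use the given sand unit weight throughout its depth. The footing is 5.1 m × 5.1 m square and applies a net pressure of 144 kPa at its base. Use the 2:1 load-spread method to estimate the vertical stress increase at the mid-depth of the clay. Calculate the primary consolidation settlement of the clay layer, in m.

S_c ≈ 0.342 m

Mid-depth of clay below the ground surface: z = 2.3 + 4.9/2 = 4.75 m.
Total vertical stress at mid-clay: σ_v = 18.6×2.3 + 18.6×2.45 = 88.35 kPa.
Pore pressure: u = 9.81×(4.75 − 0) = 46.598 kPa.
Initial effective stress: σ'_0 = σ_v − u = 88.35 − 46.598 = 41.752 kPa.
Stress increase at mid-clay by the 2:1 spreading method:
Δσ = qBL/((B+z)(L+z)) = 144×5.1×5.1/((5.1+4.75)(5.1+4.75)) = 38.604 kPa
Final effective stress: σ'_f = σ'_0 + Δσ = 41.752 + 38.604 = 80.356 kPa.
Normally consolidated clay, so the full stress increment lies on the virgin compression line:
S_c = C_c·H/(1+e₀)·log₁₀(σ'_f/σ'_0) = 0.41×4.9/(1+0.67)×log₁₀(80.356/41.752)
    = 1.203 × 0.28434 = 0.3421 m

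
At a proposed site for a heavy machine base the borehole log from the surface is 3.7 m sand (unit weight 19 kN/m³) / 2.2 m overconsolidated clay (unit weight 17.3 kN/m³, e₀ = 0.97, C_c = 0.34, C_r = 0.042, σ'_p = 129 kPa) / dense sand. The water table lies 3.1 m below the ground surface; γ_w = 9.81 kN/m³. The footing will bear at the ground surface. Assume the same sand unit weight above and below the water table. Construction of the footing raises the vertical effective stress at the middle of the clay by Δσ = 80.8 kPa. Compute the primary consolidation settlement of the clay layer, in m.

Mid-depth of clay below the ground surface: z = 3.7 + 2.2/2 = 4.8 m.
Total vertical stress at mid-clay: σ_v = 19×3.7 + 17.3×1.1 = 89.33 kPa.
Pore pressure: u = 9.81×(4.8 − 3.1) = 16.677 kPa.
Initial effective stress: σ'_0 = σ_v − u = 89.33 − 16.677 = 72.653 kPa.
Final effective stress: σ'_f = 72.653 + 80.8 = 153.45 kPa.
σ'_f = 153.45 > σ'_p = 129 kPa, so the stress path crosses the preconsolidation pressure — recompression up to σ'_p, then virgin compression beyond:
S_c = H/(1+e₀)·[C_r·log₁₀(σ'_p/σ'_0) + C_c·log₁₀(σ'_f/σ'_p)]
    = 2.2/1.97 × [0.042×log₁₀(129/72.653) + 0.34×log₁₀(153.45/129)]
    = 1.1168 × [0.010472 + 0.025628] = 0.04032 m

S_c ≈ 0.0403 m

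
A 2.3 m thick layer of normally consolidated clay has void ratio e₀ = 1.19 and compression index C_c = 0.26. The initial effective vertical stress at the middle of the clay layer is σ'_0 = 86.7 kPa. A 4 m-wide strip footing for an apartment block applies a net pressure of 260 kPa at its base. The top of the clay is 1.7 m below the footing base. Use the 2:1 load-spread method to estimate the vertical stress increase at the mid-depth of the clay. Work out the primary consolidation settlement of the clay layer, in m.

Mid-depth of clay below the footing base: z = 1.7 + 2.3/2 = 2.85 m.
Stress increase at mid-clay by the 2:1 spreading method:
Δσ = qB/(B+z) = 260×4/(4+2.85) = 151.82 kPa
Final effective stress: σ'_f = σ'_0 + Δσ = 86.7 + 151.82 = 238.52 kPa.
Normally consolidated clay, so the full stress increment lies on the virgin compression line:
S_c = C_c·H/(1+e₀)·log₁₀(σ'_f/σ'_0) = 0.26×2.3/(1+1.19)×log₁₀(238.52/86.7)
    = 0.27306 × 0.43951 = 0.12 m

S_c ≈ 0.12 m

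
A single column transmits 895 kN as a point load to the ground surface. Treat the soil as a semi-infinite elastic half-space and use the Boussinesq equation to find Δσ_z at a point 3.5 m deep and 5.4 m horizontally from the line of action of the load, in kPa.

Δσ_z ≈ 1.66 kPa

Boussinesq vertical stress below a point load on an elastic half-space:
Δσ_z = 3P/(2πz²) · [1 + (r/z)²]^(−5/2)
r/z = 5.4/3.5 = 1.5429; [1+(r/z)²]^(−5/2) = 0.047597.
Δσ_z = 3×895/(2π×3.5²) × 0.047597 = 34.884 × 0.047597 = 1.66 kPa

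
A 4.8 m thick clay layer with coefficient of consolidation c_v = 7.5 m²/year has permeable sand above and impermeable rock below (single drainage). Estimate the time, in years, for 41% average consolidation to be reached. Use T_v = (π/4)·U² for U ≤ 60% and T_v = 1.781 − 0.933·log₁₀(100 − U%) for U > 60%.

t ≈ 0.406 years

Drainage path length: H_d = H = 4.8 m (single drainage).
U ≤ 60%: T_v = (π/4)·U² = (π/4)×0.41² = 0.13203.
t = T_v·H_d²/c_v = 0.13203×4.8²/7.5 = 0.4056 years.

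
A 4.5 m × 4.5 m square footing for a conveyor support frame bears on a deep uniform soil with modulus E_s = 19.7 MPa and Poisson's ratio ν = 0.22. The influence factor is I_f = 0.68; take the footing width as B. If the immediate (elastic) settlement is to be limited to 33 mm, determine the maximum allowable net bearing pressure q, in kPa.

q ≈ 223 kPa

E_s = 19.7 MPa = 19700 kPa.
S_e = q·B·(1−ν²)/E_s · I_f  ⇒  q = S_e·E_s / (B·(1−ν²)·I_f).
q = 0.033 × 19700 / (4.5 × 0.9516 × 0.68) = 223.3 kPa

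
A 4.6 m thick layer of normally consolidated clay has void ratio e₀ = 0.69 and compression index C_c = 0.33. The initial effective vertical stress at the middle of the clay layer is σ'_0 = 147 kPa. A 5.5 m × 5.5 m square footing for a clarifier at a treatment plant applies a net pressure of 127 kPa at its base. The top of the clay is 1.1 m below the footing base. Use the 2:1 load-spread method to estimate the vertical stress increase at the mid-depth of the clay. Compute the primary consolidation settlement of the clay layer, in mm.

Mid-depth of clay below the footing base: z = 1.1 + 4.6/2 = 3.4 m.
Stress increase at mid-clay by the 2:1 spreading method:
Δσ = qBL/((B+z)(L+z)) = 127×5.5×5.5/((5.5+3.4)(5.5+3.4)) = 48.501 kPa
Final effective stress: σ'_f = σ'_0 + Δσ = 147 + 48.501 = 195.5 kPa.
Normally consolidated clay, so the full stress increment lies on the virgin compression line:
S_c = C_c·H/(1+e₀)·log₁₀(σ'_f/σ'_0) = 0.33×4.6/(1+0.69)×log₁₀(195.5/147)
    = 0.89822 × 0.12383 = 0.1112 m

S_c ≈ 111 mm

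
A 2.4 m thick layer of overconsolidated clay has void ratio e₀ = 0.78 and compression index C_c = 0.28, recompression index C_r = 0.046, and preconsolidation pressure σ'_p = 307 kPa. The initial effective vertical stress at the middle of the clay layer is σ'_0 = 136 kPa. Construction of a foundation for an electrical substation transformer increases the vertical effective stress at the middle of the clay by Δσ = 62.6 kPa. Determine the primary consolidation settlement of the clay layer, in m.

S_c ≈ 0.0102 m

Final effective stress: σ'_f = 136 + 62.6 = 198.6 kPa.
σ'_f = 198.6 ≤ σ'_p = 307 kPa, so the clay remains overconsolidated and only the recompression index applies:
S_c = C_r·H/(1+e₀)·log₁₀(σ'_f/σ'_0) = 0.046×2.4/1.78×log₁₀(198.6/136)
    = 0.062022 × 0.16444 = 0.0102 m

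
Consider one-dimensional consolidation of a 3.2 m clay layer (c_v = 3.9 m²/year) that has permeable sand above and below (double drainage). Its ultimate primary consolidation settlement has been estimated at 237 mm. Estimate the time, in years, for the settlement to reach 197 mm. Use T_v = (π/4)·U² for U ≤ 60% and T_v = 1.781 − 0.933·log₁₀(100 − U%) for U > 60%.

t ≈ 0.417 years

Drainage path length: H_d = H/2 = 1.6 m (double drainage).
U = S(t)/S_ult = 197/237 = 0.8312.
U > 60%: T_v = 1.781 − 0.933·log₁₀(100 − 83.122) = 0.63592.
t = T_v·H_d²/c_v = 0.63592×1.6²/3.9 = 0.4174 years.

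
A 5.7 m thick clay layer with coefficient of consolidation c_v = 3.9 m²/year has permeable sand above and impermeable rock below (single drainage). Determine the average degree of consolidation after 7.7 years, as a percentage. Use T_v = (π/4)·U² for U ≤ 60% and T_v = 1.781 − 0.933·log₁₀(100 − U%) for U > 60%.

Drainage path length: H_d = H = 5.7 m (single drainage).
T_v = c_v·t/H_d² = 3.9×7.7/5.7² = 0.92428.
T_v = 0.92428 corresponds to the U > 60% branch:
U = 1 − 10^((1.781 − T_v)/0.933)/100 = 0.9172

U ≈ 91.7 %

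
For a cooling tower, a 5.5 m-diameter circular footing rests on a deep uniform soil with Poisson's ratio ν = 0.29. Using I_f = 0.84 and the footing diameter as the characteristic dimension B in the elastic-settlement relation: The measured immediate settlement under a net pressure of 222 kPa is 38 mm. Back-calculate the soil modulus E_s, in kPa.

S_e = q·B·(1−ν²)/E_s · I_f  ⇒  E_s = q·B·(1−ν²)·I_f / S_e.
E_s = 222 × 5.5 × 0.9159 × 0.84 / 0.038 = 24720 kPa

E_s ≈ 24700 kPa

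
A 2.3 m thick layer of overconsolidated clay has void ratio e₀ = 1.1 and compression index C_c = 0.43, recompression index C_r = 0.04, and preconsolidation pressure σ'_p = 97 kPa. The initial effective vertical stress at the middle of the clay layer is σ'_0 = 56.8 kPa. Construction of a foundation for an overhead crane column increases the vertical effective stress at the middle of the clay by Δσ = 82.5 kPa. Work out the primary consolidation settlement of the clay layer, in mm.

Final effective stress: σ'_f = 56.8 + 82.5 = 139.3 kPa.
σ'_f = 139.3 > σ'_p = 97 kPa, so the stress path crosses the preconsolidation pressure — recompression up to σ'_p, then virgin compression beyond:
S_c = H/(1+e₀)·[C_r·log₁₀(σ'_p/σ'_0) + C_c·log₁₀(σ'_f/σ'_p)]
    = 2.3/2.1 × [0.04×log₁₀(97/56.8) + 0.43×log₁₀(139.3/97)]
    = 1.0952 × [0.0092969 + 0.067587] = 0.0842 m

S_c ≈ 84.2 mm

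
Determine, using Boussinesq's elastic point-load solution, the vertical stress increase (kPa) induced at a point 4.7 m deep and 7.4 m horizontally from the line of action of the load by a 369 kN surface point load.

Δσ_z ≈ 0.353 kPa

Boussinesq vertical stress below a point load on an elastic half-space:
Δσ_z = 3P/(2πz²) · [1 + (r/z)²]^(−5/2)
r/z = 7.4/4.7 = 1.5745; [1+(r/z)²]^(−5/2) = 0.044298.
Δσ_z = 3×369/(2π×4.7²) × 0.044298 = 7.9758 × 0.044298 = 0.3533 kPa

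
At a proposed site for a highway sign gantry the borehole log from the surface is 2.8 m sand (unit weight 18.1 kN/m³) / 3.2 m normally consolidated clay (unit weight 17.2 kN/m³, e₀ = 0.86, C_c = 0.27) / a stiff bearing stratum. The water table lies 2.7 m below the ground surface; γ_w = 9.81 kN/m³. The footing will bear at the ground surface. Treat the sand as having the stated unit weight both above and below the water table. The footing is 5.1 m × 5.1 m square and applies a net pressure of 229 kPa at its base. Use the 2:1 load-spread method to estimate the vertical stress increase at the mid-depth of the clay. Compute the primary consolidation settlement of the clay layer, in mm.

S_c ≈ 147 mm

Mid-depth of clay below the ground surface: z = 2.8 + 3.2/2 = 4.4 m.
Total vertical stress at mid-clay: σ_v = 18.1×2.8 + 17.2×1.6 = 78.2 kPa.
Pore pressure: u = 9.81×(4.4 − 2.7) = 16.677 kPa.
Initial effective stress: σ'_0 = σ_v − u = 78.2 − 16.677 = 61.523 kPa.
Stress increase at mid-clay by the 2:1 spreading method:
Δσ = qBL/((B+z)(L+z)) = 229×5.1×5.1/((5.1+4.4)(5.1+4.4)) = 65.998 kPa
Final effective stress: σ'_f = σ'_0 + Δσ = 61.523 + 65.998 = 127.52 kPa.
Normally consolidated clay, so the full stress increment lies on the virgin compression line:
S_c = C_c·H/(1+e₀)·log₁₀(σ'_f/σ'_0) = 0.27×3.2/(1+0.86)×log₁₀(127.52/61.523)
    = 0.46452 × 0.31654 = 0.147 m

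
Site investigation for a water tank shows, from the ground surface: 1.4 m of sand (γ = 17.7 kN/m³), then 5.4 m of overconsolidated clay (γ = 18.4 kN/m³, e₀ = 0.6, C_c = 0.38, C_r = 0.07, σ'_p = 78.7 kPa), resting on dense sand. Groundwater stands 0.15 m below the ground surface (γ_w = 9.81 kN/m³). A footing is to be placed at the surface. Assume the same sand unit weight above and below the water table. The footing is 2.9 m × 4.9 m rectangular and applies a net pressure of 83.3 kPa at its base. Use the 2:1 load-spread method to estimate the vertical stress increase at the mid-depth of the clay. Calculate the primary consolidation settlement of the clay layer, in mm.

Mid-depth of clay below the ground surface: z = 1.4 + 5.4/2 = 4.1 m.
Total vertical stress at mid-clay: σ_v = 17.7×1.4 + 18.4×2.7 = 74.46 kPa.
Pore pressure: u = 9.81×(4.1 − 0.15) = 38.75 kPa.
Initial effective stress: σ'_0 = σ_v − u = 74.46 − 38.75 = 35.71 kPa.
Stress increase at mid-clay by the 2:1 spreading method:
Δσ = qBL/((B+z)(L+z)) = 83.3×2.9×4.9/((2.9+4.1)(4.9+4.1)) = 18.789 kPa
Final effective stress: σ'_f = 35.71 + 18.789 = 54.499 kPa.
σ'_f = 54.499 ≤ σ'_p = 78.7 kPa, so the clay remains overconsolidated and only the recompression index applies:
S_c = C_r·H/(1+e₀)·log₁₀(σ'_f/σ'_0) = 0.07×5.4/1.6×log₁₀(54.499/35.71)
    = 0.23625 × 0.1836 = 0.04338 m

S_c ≈ 43.4 mm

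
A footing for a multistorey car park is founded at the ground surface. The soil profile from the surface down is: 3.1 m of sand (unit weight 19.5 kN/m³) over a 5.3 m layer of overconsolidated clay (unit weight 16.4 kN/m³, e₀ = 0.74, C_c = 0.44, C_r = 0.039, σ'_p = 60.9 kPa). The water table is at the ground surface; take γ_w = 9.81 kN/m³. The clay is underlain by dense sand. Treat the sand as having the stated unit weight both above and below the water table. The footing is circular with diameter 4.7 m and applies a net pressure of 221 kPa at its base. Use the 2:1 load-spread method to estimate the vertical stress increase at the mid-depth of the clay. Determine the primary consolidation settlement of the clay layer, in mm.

S_c ≈ 254 mm

Mid-depth of clay below the ground surface: z = 3.1 + 5.3/2 = 5.75 m.
Total vertical stress at mid-clay: σ_v = 19.5×3.1 + 16.4×2.65 = 103.91 kPa.
Pore pressure: u = 9.81×(5.75 − 0) = 56.408 kPa.
Initial effective stress: σ'_0 = σ_v − u = 103.91 − 56.408 = 47.502 kPa.
Stress increase at mid-clay by the 2:1 spreading method:
Δσ ≈ qD²/(D+z)² = 221×4.7²/(4.7+5.75)² = 44.705 kPa
Final effective stress: σ'_f = 47.502 + 44.705 = 92.207 kPa.
σ'_f = 92.207 > σ'_p = 60.9 kPa, so the stress path crosses the preconsolidation pressure — recompression up to σ'_p, then virgin compression beyond:
S_c = H/(1+e₀)·[C_r·log₁₀(σ'_p/σ'_0) + C_c·log₁₀(σ'_f/σ'_p)]
    = 5.3/1.74 × [0.039×log₁₀(60.9/47.502) + 0.44×log₁₀(92.207/60.9)]
    = 3.046 × [0.0042083 + 0.079265] = 0.2543 m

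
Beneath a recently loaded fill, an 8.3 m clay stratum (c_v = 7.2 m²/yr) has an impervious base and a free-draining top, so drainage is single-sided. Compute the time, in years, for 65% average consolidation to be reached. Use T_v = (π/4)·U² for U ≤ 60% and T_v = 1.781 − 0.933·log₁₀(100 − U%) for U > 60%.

t ≈ 3.26 years

Drainage path length: H_d = H = 8.3 m (single drainage).
U > 60%: T_v = 1.781 − 0.933·log₁₀(100 − 65) = 0.34038.
t = T_v·H_d²/c_v = 0.34038×8.3²/7.2 = 3.257 years.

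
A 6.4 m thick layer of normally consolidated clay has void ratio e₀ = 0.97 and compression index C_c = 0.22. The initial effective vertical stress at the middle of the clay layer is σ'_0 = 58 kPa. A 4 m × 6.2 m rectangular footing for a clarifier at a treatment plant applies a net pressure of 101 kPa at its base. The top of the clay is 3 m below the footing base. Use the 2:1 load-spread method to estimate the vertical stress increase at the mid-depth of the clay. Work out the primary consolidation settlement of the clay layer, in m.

Mid-depth of clay below the footing base: z = 3 + 6.4/2 = 6.2 m.
Stress increase at mid-clay by the 2:1 spreading method:
Δσ = qBL/((B+z)(L+z)) = 101×4×6.2/((4+6.2)(6.2+6.2)) = 19.804 kPa
Final effective stress: σ'_f = σ'_0 + Δσ = 58 + 19.804 = 77.804 kPa.
Normally consolidated clay, so the full stress increment lies on the virgin compression line:
S_c = C_c·H/(1+e₀)·log₁₀(σ'_f/σ'_0) = 0.22×6.4/(1+0.97)×log₁₀(77.804/58)
    = 0.71472 × 0.12757 = 0.09118 m

S_c ≈ 0.0912 m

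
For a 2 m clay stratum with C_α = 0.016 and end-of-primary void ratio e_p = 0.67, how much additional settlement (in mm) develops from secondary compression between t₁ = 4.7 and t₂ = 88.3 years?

S_s ≈ 24.4 mm

Secondary compression: S_s = C_α·H/(1+e_p)·log₁₀(t₂/t₁)
S_s = 0.016×2/(1+0.67)×log₁₀(88.3/4.7)
    = 0.01916 × 1.274 = 0.02441 m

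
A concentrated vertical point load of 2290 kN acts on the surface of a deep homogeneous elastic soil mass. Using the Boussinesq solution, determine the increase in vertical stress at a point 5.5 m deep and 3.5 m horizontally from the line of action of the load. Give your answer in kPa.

Boussinesq vertical stress below a point load on an elastic half-space:
Δσ_z = 3P/(2πz²) · [1 + (r/z)²]^(−5/2)
r/z = 3.5/5.5 = 0.63636; [1+(r/z)²]^(−5/2) = 0.42741.
Δσ_z = 3×2290/(2π×5.5²) × 0.42741 = 36.145 × 0.42741 = 15.45 kPa

Δσ_z ≈ 15.4 kPa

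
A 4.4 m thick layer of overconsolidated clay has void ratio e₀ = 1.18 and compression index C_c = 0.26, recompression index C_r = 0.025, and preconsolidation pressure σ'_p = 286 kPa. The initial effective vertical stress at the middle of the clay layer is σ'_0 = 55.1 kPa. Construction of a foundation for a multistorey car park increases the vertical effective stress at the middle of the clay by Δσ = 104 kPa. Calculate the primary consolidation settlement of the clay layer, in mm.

S_c ≈ 23.2 mm

Final effective stress: σ'_f = 55.1 + 104 = 159.1 kPa.
σ'_f = 159.1 ≤ σ'_p = 286 kPa, so the clay remains overconsolidated and only the recompression index applies:
S_c = C_r·H/(1+e₀)·log₁₀(σ'_f/σ'_0) = 0.025×4.4/2.18×log₁₀(159.1/55.1)
    = 0.050458 × 0.46052 = 0.02324 m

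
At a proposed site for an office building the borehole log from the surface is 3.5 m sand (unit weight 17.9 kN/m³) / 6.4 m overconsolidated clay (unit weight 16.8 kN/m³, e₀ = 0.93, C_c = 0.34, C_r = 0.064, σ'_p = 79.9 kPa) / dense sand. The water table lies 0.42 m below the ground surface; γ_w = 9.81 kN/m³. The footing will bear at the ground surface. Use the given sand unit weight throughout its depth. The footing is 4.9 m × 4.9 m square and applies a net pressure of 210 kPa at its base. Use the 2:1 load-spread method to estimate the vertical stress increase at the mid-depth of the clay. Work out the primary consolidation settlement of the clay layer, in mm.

Mid-depth of clay below the ground surface: z = 3.5 + 6.4/2 = 6.7 m.
Total vertical stress at mid-clay: σ_v = 17.9×3.5 + 16.8×3.2 = 116.41 kPa.
Pore pressure: u = 9.81×(6.7 − 0.42) = 61.607 kPa.
Initial effective stress: σ'_0 = σ_v − u = 116.41 − 61.607 = 54.803 kPa.
Stress increase at mid-clay by the 2:1 spreading method:
Δσ = qBL/((B+z)(L+z)) = 210×4.9×4.9/((4.9+6.7)(4.9+6.7)) = 37.471 kPa
Final effective stress: σ'_f = 54.803 + 37.471 = 92.274 kPa.
σ'_f = 92.274 > σ'_p = 79.9 kPa, so the stress path crosses the preconsolidation pressure — recompression up to σ'_p, then virgin compression beyond:
S_c = H/(1+e₀)·[C_r·log₁₀(σ'_p/σ'_0) + C_c·log₁₀(σ'_f/σ'_p)]
    = 6.4/1.93 × [0.064×log₁₀(79.9/54.803) + 0.34×log₁₀(92.274/79.9)]
    = 3.3161 × [0.01048 + 0.021261] = 0.1053 m

S_c ≈ 105 mm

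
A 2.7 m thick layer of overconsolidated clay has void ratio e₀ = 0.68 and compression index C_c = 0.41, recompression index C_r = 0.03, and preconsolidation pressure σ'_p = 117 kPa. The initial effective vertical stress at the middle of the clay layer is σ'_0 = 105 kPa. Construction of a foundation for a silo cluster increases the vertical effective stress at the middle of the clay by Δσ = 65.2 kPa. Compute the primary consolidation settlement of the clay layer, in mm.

Final effective stress: σ'_f = 105 + 65.2 = 170.2 kPa.
σ'_f = 170.2 > σ'_p = 117 kPa, so the stress path crosses the preconsolidation pressure — recompression up to σ'_p, then virgin compression beyond:
S_c = H/(1+e₀)·[C_r·log₁₀(σ'_p/σ'_0) + C_c·log₁₀(σ'_f/σ'_p)]
    = 2.7/1.68 × [0.03×log₁₀(117/105) + 0.41×log₁₀(170.2/117)]
    = 1.6071 × [0.0014099 + 0.066737] = 0.1095 m

S_c ≈ 110 mm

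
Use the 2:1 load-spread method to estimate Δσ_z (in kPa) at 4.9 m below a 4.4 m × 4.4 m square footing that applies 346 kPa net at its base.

Δσ_z ≈ 77.4 kPa

By the 2:1 method the load spreads at 1 horizontal : 2 vertical, so at depth z the loaded area has grown by z in each plan dimension:
Δσ = qBL/((B+z)(L+z)) = 346×4.4×4.4/((4.4+4.9)(4.4+4.9)) = 77.449 kPa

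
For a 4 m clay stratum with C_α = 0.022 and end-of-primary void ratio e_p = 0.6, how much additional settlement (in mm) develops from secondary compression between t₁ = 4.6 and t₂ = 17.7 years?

S_s ≈ 32.2 mm

Secondary compression: S_s = C_α·H/(1+e_p)·log₁₀(t₂/t₁)
S_s = 0.022×4/(1+0.6)×log₁₀(17.7/4.6)
    = 0.055 × 0.5852 = 0.03219 m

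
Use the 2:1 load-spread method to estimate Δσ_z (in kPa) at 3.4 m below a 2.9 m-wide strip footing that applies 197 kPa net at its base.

By the 2:1 method the load spreads at 1 horizontal : 2 vertical, so at depth z the loaded area has grown by z in each plan dimension:
Δσ = qB/(B+z) = 197×2.9/(2.9+3.4) = 90.683 kPa

Δσ_z ≈ 90.7 kPa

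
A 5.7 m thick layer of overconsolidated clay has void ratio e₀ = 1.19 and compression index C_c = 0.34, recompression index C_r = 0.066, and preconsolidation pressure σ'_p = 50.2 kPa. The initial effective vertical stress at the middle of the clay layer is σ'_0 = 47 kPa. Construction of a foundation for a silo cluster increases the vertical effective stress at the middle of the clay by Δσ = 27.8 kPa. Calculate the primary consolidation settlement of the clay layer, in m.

S_c ≈ 0.158 m

Final effective stress: σ'_f = 47 + 27.8 = 74.8 kPa.
σ'_f = 74.8 > σ'_p = 50.2 kPa, so the stress path crosses the preconsolidation pressure — recompression up to σ'_p, then virgin compression beyond:
S_c = H/(1+e₀)·[C_r·log₁₀(σ'_p/σ'_0) + C_c·log₁₀(σ'_f/σ'_p)]
    = 5.7/2.19 × [0.066×log₁₀(50.2/47) + 0.34×log₁₀(74.8/50.2)]
    = 2.6027 × [0.001888 + 0.058887] = 0.1582 m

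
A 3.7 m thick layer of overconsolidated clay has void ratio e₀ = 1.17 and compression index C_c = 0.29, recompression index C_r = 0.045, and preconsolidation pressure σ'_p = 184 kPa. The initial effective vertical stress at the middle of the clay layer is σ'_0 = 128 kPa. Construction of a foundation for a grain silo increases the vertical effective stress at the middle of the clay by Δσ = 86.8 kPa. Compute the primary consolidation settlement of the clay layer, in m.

Final effective stress: σ'_f = 128 + 86.8 = 214.8 kPa.
σ'_f = 214.8 > σ'_p = 184 kPa, so the stress path crosses the preconsolidation pressure — recompression up to σ'_p, then virgin compression beyond:
S_c = H/(1+e₀)·[C_r·log₁₀(σ'_p/σ'_0) + C_c·log₁₀(σ'_f/σ'_p)]
    = 3.7/2.17 × [0.045×log₁₀(184/128) + 0.29×log₁₀(214.8/184)]
    = 1.7051 × [0.0070924 + 0.019493] = 0.04533 m

S_c ≈ 0.0453 m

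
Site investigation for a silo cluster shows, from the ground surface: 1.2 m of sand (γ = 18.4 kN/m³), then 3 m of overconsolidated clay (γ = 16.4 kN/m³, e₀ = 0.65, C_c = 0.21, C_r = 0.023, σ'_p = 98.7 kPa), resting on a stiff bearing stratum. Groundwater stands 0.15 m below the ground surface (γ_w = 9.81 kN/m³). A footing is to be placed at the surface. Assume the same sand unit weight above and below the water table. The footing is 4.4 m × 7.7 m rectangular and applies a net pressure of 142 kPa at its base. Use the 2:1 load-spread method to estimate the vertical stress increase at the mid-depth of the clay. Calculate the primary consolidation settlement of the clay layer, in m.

Mid-depth of clay below the ground surface: z = 1.2 + 3/2 = 2.7 m.
Total vertical stress at mid-clay: σ_v = 18.4×1.2 + 16.4×1.5 = 46.68 kPa.
Pore pressure: u = 9.81×(2.7 − 0.15) = 25.015 kPa.
Initial effective stress: σ'_0 = σ_v − u = 46.68 − 25.015 = 21.665 kPa.
Stress increase at mid-clay by the 2:1 spreading method:
Δσ = qBL/((B+z)(L+z)) = 142×4.4×7.7/((4.4+2.7)(7.7+2.7)) = 65.154 kPa
Final effective stress: σ'_f = 21.665 + 65.154 = 86.819 kPa.
σ'_f = 86.819 ≤ σ'_p = 98.7 kPa, so the clay remains overconsolidated and only the recompression index applies:
S_c = C_r·H/(1+e₀)·log₁₀(σ'_f/σ'_0) = 0.023×3/1.65×log₁₀(86.819/21.665)
    = 0.041819 × 0.60286 = 0.02521 m

S_c ≈ 0.0252 m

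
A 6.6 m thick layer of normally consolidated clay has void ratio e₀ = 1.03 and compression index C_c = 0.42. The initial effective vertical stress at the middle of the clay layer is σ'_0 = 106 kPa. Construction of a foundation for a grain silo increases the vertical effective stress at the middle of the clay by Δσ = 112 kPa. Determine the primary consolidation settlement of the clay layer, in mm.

S_c ≈ 428 mm

Final effective stress: σ'_f = σ'_0 + Δσ = 106 + 112 = 218 kPa.
Normally consolidated clay, so the full stress increment lies on the virgin compression line:
S_c = C_c·H/(1+e₀)·log₁₀(σ'_f/σ'_0) = 0.42×6.6/(1+1.03)×log₁₀(218/106)
    = 1.3655 × 0.31315 = 0.4276 m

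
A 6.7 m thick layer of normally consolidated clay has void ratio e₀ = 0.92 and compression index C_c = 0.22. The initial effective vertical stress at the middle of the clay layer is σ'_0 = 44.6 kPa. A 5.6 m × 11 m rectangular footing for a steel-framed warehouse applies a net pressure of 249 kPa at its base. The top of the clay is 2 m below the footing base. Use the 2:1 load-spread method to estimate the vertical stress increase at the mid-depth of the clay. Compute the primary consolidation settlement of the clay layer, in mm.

Mid-depth of clay below the footing base: z = 2 + 6.7/2 = 5.35 m.
Stress increase at mid-clay by the 2:1 spreading method:
Δσ = qBL/((B+z)(L+z)) = 249×5.6×11/((5.6+5.35)(11+5.35)) = 85.674 kPa
Final effective stress: σ'_f = σ'_0 + Δσ = 44.6 + 85.674 = 130.27 kPa.
Normally consolidated clay, so the full stress increment lies on the virgin compression line:
S_c = C_c·H/(1+e₀)·log₁₀(σ'_f/σ'_0) = 0.22×6.7/(1+0.92)×log₁₀(130.27/44.6)
    = 0.76771 × 0.46551 = 0.3574 m

S_c ≈ 357 mm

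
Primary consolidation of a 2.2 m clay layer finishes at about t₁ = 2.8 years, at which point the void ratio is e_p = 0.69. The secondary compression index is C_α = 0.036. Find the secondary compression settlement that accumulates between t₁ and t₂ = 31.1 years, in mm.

Secondary compression: S_s = C_α·H/(1+e_p)·log₁₀(t₂/t₁)
S_s = 0.036×2.2/(1+0.69)×log₁₀(31.1/2.8)
    = 0.04686 × 1.046 = 0.049 m

S_s ≈ 49 mm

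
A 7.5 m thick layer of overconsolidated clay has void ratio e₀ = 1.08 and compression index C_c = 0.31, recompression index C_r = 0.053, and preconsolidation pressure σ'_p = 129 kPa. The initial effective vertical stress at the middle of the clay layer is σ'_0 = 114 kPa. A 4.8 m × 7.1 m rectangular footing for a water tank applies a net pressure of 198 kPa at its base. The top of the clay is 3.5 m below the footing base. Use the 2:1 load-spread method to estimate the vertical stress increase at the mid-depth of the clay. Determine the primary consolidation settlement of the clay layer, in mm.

S_c ≈ 93.2 mm

Mid-depth of clay below the footing base: z = 3.5 + 7.5/2 = 7.25 m.
Stress increase at mid-clay by the 2:1 spreading method:
Δσ = qBL/((B+z)(L+z)) = 198×4.8×7.1/((4.8+7.25)(7.1+7.25)) = 39.023 kPa
Final effective stress: σ'_f = 114 + 39.023 = 153.02 kPa.
σ'_f = 153.02 > σ'_p = 129 kPa, so the stress path crosses the preconsolidation pressure — recompression up to σ'_p, then virgin compression beyond:
S_c = H/(1+e₀)·[C_r·log₁₀(σ'_p/σ'_0) + C_c·log₁₀(σ'_f/σ'_p)]
    = 7.5/2.08 × [0.053×log₁₀(129/114) + 0.31×log₁₀(153.02/129)]
    = 3.6058 × [0.0028453 + 0.022989] = 0.09315 m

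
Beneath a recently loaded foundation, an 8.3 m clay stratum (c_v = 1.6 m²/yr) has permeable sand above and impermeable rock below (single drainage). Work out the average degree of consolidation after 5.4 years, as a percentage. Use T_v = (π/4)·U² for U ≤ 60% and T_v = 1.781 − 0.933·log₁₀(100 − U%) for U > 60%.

U ≈ 40 %

Drainage path length: H_d = H = 8.3 m (single drainage).
T_v = c_v·t/H_d² = 1.6×5.4/8.3² = 0.12542.
T_v = 0.12542 corresponds to the U ≤ 60% branch:
U = √(4T_v/π) = 0.3996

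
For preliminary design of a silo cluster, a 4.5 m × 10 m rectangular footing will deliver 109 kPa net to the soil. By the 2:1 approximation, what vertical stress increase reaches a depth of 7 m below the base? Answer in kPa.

Δσ_z ≈ 25.1 kPa

By the 2:1 method the load spreads at 1 horizontal : 2 vertical, so at depth z the loaded area has grown by z in each plan dimension:
Δσ = qBL/((B+z)(L+z)) = 109×4.5×10/((4.5+7)(10+7)) = 25.09 kPa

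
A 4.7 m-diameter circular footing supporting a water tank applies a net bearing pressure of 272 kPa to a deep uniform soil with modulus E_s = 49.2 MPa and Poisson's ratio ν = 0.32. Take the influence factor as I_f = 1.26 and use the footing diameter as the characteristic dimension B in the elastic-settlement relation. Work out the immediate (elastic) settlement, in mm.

S_e ≈ 29.4 mm

Immediate (elastic) settlement: S_e = q·B·(1−ν²)/E_s · I_f.
E_s = 49.2 MPa = 49200 kPa.
S_e = 272 × 4.7 × (1 − 0.32²) / 49200 × 1.26
    = 272 × 4.7 × 0.8976 / 49200 × 1.26
    = 0.02939 m = 29.39 mm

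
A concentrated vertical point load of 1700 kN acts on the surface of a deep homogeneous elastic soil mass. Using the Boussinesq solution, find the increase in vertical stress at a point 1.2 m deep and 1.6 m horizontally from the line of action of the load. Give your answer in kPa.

Boussinesq vertical stress below a point load on an elastic half-space:
Δσ_z = 3P/(2πz²) · [1 + (r/z)²]^(−5/2)
r/z = 1.6/1.2 = 1.3333; [1+(r/z)²]^(−5/2) = 0.07776.
Δσ_z = 3×1700/(2π×1.2²) × 0.07776 = 563.67 × 0.07776 = 43.83 kPa

Δσ_z ≈ 43.8 kPa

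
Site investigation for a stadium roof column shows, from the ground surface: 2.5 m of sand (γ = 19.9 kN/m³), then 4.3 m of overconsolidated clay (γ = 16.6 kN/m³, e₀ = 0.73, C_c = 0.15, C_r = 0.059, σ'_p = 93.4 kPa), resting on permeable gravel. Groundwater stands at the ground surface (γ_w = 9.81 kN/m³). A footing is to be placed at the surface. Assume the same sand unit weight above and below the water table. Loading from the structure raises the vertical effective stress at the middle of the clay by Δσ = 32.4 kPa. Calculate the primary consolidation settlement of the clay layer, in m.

Mid-depth of clay below the ground surface: z = 2.5 + 4.3/2 = 4.65 m.
Total vertical stress at mid-clay: σ_v = 19.9×2.5 + 16.6×2.15 = 85.44 kPa.
Pore pressure: u = 9.81×(4.65 − 0) = 45.617 kPa.
Initial effective stress: σ'_0 = σ_v − u = 85.44 − 45.617 = 39.823 kPa.
Final effective stress: σ'_f = 39.823 + 32.4 = 72.223 kPa.
σ'_f = 72.223 ≤ σ'_p = 93.4 kPa, so the clay remains overconsolidated and only the recompression index applies:
S_c = C_r·H/(1+e₀)·log₁₀(σ'_f/σ'_0) = 0.059×4.3/1.73×log₁₀(72.223/39.823)
    = 0.14664 × 0.25854 = 0.03791 m

S_c ≈ 0.0379 m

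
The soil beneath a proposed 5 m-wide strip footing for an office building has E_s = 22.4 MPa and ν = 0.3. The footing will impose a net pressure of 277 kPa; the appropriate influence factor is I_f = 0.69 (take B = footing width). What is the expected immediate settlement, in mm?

S_e ≈ 38.8 mm

Immediate (elastic) settlement: S_e = q·B·(1−ν²)/E_s · I_f.
E_s = 22.4 MPa = 22400 kPa.
S_e = 277 × 5 × (1 − 0.3²) / 22400 × 0.69
    = 277 × 5 × 0.91 / 22400 × 0.69
    = 0.03882 m = 38.82 mm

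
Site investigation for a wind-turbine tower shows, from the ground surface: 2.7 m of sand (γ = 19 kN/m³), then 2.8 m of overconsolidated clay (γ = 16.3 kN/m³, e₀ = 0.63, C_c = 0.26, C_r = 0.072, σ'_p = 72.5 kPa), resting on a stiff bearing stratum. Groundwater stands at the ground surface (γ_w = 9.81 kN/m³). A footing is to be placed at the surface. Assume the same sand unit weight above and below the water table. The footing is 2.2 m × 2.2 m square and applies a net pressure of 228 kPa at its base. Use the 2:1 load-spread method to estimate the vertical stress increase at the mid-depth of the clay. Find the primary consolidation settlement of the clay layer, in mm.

S_c ≈ 32.2 mm

Mid-depth of clay below the ground surface: z = 2.7 + 2.8/2 = 4.1 m.
Total vertical stress at mid-clay: σ_v = 19×2.7 + 16.3×1.4 = 74.12 kPa.
Pore pressure: u = 9.81×(4.1 − 0) = 40.221 kPa.
Initial effective stress: σ'_0 = σ_v − u = 74.12 − 40.221 = 33.899 kPa.
Stress increase at mid-clay by the 2:1 spreading method:
Δσ = qBL/((B+z)(L+z)) = 228×2.2×2.2/((2.2+4.1)(2.2+4.1)) = 27.803 kPa
Final effective stress: σ'_f = 33.899 + 27.803 = 61.702 kPa.
σ'_f = 61.702 ≤ σ'_p = 72.5 kPa, so the clay remains overconsolidated and only the recompression index applies:
S_c = C_r·H/(1+e₀)·log₁₀(σ'_f/σ'_0) = 0.072×2.8/1.63×log₁₀(61.702/33.899)
    = 0.12368 × 0.26011 = 0.03217 m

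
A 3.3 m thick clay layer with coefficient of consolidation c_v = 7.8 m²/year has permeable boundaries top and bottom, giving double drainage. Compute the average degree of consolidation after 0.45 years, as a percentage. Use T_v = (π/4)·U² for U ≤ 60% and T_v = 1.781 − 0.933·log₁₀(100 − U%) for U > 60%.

Drainage path length: H_d = H/2 = 1.65 m (double drainage).
T_v = c_v·t/H_d² = 7.8×0.45/1.65² = 1.2893.
T_v = 1.2893 corresponds to the U > 60% branch:
U = 1 − 10^((1.781 − T_v)/0.933)/100 = 0.9663

U ≈ 96.6 %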